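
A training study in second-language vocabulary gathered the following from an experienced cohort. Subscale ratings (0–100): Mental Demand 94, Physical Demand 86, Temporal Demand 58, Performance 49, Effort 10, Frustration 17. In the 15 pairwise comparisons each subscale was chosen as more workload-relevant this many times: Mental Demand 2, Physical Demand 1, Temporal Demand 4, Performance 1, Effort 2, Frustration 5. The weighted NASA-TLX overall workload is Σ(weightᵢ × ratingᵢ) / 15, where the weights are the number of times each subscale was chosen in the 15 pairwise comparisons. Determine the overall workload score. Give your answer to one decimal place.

44.0

The tallies are the weights (they sum to 15).
Weighted sum = 2·94 + 1·86 + 4·58 + 1·49 + 2·10 + 5·17
            = 188 + 86 + 232 + 49 + 20 + 85 = 660.
Overall workload = 660 / 15 = 44.0000 ≈ 44.0.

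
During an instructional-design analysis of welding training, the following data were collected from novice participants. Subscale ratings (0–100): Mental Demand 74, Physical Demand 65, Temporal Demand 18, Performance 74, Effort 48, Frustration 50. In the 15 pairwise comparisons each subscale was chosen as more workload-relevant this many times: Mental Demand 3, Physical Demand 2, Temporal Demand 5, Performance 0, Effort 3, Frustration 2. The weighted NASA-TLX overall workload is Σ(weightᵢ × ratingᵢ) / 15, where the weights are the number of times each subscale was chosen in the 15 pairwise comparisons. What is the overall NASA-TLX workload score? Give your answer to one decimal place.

45.7

The tallies are the weights (they sum to 15).
Weighted sum = 3·74 + 2·65 + 5·18 + 0·74 + 3·48 + 2·50
            = 222 + 130 + 90 + 0 + 144 + 100 = 686.
Overall workload = 686 / 15 = 45.7333 ≈ 45.7.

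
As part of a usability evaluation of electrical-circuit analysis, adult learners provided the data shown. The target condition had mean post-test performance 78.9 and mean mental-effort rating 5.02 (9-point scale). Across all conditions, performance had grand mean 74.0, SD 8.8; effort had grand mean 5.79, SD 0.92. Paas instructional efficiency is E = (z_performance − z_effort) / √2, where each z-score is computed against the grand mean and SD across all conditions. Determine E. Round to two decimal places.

z_performance = (78.9 − 74.0) / 8.8 = 4.9000 / 8.8 = 0.5568.
z_effort = (5.02 − 5.79) / 0.92 = -0.7700 / 0.92 = -0.8370.
z_P − z_E = 0.5568 − (-0.8370) = 1.3938.
E = 1.3938 / √2 = 1.3938 / 1.41421 = 0.9856 ≈ 0.99.

0.99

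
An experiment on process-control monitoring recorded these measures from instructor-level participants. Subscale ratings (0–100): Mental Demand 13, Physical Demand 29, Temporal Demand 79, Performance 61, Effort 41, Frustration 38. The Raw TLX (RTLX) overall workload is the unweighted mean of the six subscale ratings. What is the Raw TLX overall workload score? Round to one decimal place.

Sum of ratings = 13 + 29 + 79 + 61 + 41 + 38 = 261.
RTLX = 261 / 6 = 43.5000 ≈ 43.5.

43.5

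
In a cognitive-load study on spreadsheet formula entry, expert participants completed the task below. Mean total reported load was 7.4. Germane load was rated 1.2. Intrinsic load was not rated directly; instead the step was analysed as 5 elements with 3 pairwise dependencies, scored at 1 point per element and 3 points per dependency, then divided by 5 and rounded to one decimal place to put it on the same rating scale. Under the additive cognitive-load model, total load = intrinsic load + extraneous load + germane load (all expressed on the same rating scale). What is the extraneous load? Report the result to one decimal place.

3.4

Intrinsic (element-interactivity): (5 × 1 + 3 × 3) / 5 = 14 / 5 = 2.8000 → 2.8.
extraneous load = total − intrinsic − germane
             = 7.4 − 2.8 − 1.2 = 3.4.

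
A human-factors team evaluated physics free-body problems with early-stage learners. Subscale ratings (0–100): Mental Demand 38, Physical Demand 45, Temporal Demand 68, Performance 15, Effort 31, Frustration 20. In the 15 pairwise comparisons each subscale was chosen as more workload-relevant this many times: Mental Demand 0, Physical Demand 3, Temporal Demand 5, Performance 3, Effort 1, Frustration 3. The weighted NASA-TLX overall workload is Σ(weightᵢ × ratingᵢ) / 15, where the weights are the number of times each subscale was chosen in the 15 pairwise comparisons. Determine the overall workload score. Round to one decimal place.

The tallies are the weights (they sum to 15).
Weighted sum = 0·38 + 3·45 + 5·68 + 3·15 + 1·31 + 3·20
            = 0 + 135 + 340 + 45 + 31 + 60 = 611.
Overall workload = 611 / 15 = 40.7333 ≈ 40.7.

40.7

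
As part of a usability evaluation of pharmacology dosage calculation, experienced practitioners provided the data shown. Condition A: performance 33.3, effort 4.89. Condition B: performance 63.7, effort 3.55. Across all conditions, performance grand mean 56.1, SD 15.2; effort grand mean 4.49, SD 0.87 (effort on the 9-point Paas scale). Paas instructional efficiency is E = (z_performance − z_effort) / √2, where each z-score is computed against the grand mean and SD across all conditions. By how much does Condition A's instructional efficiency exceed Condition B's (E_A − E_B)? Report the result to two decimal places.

-2.50

Condition A: z_P = (33.3 − 56.1)/15.2 = -1.5000; z_E = (4.89 − 4.49)/0.87 = 0.4598; E_A = (-1.5000 − 0.4598)/√2 = -1.3858.
Condition B: z_P = (63.7 − 56.1)/15.2 = 0.5000; z_E = (3.55 − 4.49)/0.87 = -1.0805; E_B = (0.5000 − (-1.0805))/√2 = 1.1176.
E_A − E_B = -1.3858 − 1.1176 = -2.5034 ≈ -2.50.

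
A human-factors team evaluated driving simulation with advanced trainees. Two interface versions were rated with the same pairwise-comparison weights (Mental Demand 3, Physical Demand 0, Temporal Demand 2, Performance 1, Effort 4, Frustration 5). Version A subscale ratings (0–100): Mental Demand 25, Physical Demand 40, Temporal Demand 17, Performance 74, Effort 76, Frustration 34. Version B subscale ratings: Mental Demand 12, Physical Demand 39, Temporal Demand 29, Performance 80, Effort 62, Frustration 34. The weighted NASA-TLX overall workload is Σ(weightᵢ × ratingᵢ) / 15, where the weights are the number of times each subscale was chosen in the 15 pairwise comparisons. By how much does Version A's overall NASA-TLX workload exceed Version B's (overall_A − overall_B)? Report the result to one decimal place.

4.3

Version A weighted sum = 3·25 + 0·40 + 2·17 + 1·74 + 4·76 + 5·34 = 75 + 0 + 34 + 74 + 304 + 170 = 657; overall_A = 657/15 = 43.8000.
Version B weighted sum = 3·12 + 0·39 + 2·29 + 1·80 + 4·62 + 5·34 = 36 + 0 + 58 + 80 + 248 + 170 = 592; overall_B = 592/15 = 39.4667.
Difference = 43.8000 − 39.4667 = 4.3333 ≈ 4.3.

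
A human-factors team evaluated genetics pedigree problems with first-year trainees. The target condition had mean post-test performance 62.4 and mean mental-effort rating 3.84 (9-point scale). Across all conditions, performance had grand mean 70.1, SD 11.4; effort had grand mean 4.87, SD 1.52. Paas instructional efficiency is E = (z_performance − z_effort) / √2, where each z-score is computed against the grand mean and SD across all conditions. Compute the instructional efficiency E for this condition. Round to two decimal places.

0.00

z_performance = (62.4 − 70.1) / 11.4 = -7.7000 / 11.4 = -0.6754.
z_effort = (3.84 − 4.87) / 1.52 = -1.0300 / 1.52 = -0.6776.
z_P − z_E = -0.6754 − (-0.6776) = 0.0022.
E = 0.0022 / √2 = 0.0022 / 1.41421 = 0.0016 ≈ 0.00.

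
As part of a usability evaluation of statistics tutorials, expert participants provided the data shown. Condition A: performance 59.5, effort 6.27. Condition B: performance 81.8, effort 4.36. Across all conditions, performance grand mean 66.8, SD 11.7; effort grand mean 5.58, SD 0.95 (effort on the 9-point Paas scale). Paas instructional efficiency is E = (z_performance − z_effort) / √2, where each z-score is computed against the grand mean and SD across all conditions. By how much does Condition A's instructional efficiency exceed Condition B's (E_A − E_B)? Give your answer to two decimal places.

-2.77

Condition A: z_P = (59.5 − 66.8)/11.7 = -0.6239; z_E = (6.27 − 5.58)/0.95 = 0.7263; E_A = (-0.6239 − 0.7263)/√2 = -0.9547.
Condition B: z_P = (81.8 − 66.8)/11.7 = 1.2821; z_E = (4.36 − 5.58)/0.95 = -1.2842; E_B = (1.2821 − (-1.2842))/√2 = 1.8146.
E_A − E_B = -0.9547 − 1.8146 = -2.7693 ≈ -2.77.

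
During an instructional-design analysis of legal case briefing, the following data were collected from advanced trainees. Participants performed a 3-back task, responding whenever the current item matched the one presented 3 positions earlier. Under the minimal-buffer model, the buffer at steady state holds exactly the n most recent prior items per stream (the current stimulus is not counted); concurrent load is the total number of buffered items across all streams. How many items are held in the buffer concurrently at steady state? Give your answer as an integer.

The buffer holds the 3 most recent prior items.
Steady-state concurrent load = 3 items.

3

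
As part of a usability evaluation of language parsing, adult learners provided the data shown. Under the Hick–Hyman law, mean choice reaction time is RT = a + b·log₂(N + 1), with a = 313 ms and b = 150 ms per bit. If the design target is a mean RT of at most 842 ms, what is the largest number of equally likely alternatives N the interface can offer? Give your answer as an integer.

Set 313 + 150·log₂(N + 1) ≤ 842.
log₂(N + 1) ≤ (842 − 313) / 150 = 3.5267.
N + 1 ≤ 2^3.5267 = 11.5250.
N ≤ 10.5250, so the largest integer N is 10.

10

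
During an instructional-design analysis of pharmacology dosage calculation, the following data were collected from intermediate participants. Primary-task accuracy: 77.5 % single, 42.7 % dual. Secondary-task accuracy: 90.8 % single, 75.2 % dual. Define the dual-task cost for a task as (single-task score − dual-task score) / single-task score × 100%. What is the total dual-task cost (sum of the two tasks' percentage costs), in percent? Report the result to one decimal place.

62.1

Primary cost = (77.5 − 42.7) / 77.5 × 100% = 44.9032%.
Secondary cost = (90.8 − 75.2) / 90.8 × 100% = 17.1806%.
Total = 44.9032% + 17.1806% = 62.0838% ≈ 62.1%.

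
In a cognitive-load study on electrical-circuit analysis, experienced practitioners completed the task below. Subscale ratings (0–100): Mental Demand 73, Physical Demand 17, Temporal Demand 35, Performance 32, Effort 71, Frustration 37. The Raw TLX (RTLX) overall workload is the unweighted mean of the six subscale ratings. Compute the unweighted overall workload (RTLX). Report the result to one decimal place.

Sum of ratings = 73 + 17 + 35 + 32 + 71 + 37 = 265.
RTLX = 265 / 6 = 44.1667 ≈ 44.2.

44.2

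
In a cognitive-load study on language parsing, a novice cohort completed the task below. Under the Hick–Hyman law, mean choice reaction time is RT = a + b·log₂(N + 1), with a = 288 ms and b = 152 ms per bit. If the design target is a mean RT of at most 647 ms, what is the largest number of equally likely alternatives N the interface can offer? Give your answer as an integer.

Set 288 + 152·log₂(N + 1) ≤ 647.
log₂(N + 1) ≤ (647 − 288) / 152 = 2.3618.
N + 1 ≤ 2^2.3618 = 5.1401.
N ≤ 4.1401, so the largest integer N is 4.

4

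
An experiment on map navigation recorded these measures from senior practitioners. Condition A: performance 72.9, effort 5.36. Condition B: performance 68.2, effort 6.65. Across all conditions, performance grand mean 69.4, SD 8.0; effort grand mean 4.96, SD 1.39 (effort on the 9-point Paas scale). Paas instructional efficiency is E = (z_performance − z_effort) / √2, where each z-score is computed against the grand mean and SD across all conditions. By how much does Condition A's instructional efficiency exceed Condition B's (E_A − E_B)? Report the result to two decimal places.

Condition A: z_P = (72.9 − 69.4)/8.0 = 0.4375; z_E = (5.36 − 4.96)/1.39 = 0.2878; E_A = (0.4375 − 0.2878)/√2 = 0.1059.
Condition B: z_P = (68.2 − 69.4)/8.0 = -0.1500; z_E = (6.65 − 4.96)/1.39 = 1.2158; E_B = (-0.1500 − 1.2158)/√2 = -0.9658.
E_A − E_B = 0.1059 − (-0.9658) = 1.0717 ≈ 1.07.

1.07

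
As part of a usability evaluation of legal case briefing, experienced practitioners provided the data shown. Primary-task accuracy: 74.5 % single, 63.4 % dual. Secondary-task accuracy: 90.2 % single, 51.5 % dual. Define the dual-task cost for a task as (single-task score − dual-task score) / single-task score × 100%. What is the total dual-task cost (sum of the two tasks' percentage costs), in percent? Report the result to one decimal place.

Primary cost = (74.5 − 63.4) / 74.5 × 100% = 14.8993%.
Secondary cost = (90.2 − 51.5) / 90.2 × 100% = 42.9047%.
Total = 14.8993% + 42.9047% = 57.8040% ≈ 57.8%.

57.8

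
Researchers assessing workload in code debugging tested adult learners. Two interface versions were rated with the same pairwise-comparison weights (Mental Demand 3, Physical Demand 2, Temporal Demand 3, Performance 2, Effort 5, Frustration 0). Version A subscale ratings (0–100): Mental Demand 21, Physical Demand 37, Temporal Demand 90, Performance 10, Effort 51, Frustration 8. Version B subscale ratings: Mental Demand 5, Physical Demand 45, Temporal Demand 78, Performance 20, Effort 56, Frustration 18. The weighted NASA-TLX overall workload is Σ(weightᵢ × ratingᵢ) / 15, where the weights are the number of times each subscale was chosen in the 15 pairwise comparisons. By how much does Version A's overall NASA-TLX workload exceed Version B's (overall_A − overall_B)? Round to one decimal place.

1.5

Version A weighted sum = 3·21 + 2·37 + 3·90 + 2·10 + 5·51 + 0·8 = 63 + 74 + 270 + 20 + 255 + 0 = 682; overall_A = 682/15 = 45.4667.
Version B weighted sum = 3·5 + 2·45 + 3·78 + 2·20 + 5·56 + 0·18 = 15 + 90 + 234 + 40 + 280 + 0 = 659; overall_B = 659/15 = 43.9333.
Difference = 45.4667 − 43.9333 = 1.5334 ≈ 1.5.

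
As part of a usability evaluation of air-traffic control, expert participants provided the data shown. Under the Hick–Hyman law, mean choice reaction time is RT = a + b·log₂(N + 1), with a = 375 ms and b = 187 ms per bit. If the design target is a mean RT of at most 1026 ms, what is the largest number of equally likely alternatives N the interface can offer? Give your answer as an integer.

Set 375 + 187·log₂(N + 1) ≤ 1026.
log₂(N + 1) ≤ (1026 − 375) / 187 = 3.4813.
N + 1 ≤ 2^3.4813 = 11.1680.
N ≤ 10.1680, so the largest integer N is 10.

10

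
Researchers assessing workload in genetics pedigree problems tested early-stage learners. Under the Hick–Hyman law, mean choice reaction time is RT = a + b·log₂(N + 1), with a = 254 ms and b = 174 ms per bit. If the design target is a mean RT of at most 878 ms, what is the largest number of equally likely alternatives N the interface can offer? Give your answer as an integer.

11

Set 254 + 174·log₂(N + 1) ≤ 878.
log₂(N + 1) ≤ (878 − 254) / 174 = 3.5862.
N + 1 ≤ 2^3.5862 = 12.0103.
N ≤ 11.0103, so the largest integer N is 11.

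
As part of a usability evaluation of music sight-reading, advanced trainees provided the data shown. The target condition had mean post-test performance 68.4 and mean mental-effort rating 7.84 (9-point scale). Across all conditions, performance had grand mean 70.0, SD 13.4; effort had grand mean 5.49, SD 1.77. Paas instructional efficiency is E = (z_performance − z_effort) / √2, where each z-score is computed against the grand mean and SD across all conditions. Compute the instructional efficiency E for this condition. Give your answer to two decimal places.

-1.02

z_performance = (68.4 − 70.0) / 13.4 = -1.6000 / 13.4 = -0.1194.
z_effort = (7.84 − 5.49) / 1.77 = 2.3500 / 1.77 = 1.3277.
z_P − z_E = -0.1194 − 1.3277 = -1.4471.
E = -1.4471 / √2 = -1.4471 / 1.41421 = -1.0233 ≈ -1.02.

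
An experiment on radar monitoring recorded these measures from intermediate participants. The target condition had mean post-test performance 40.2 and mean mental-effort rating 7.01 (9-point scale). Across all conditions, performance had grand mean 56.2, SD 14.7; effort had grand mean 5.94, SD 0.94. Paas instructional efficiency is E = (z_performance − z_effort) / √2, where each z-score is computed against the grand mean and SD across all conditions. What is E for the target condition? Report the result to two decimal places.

-1.57

z_performance = (40.2 − 56.2) / 14.7 = -16.0000 / 14.7 = -1.0884.
z_effort = (7.01 − 5.94) / 0.94 = 1.0700 / 0.94 = 1.1383.
z_P − z_E = -1.0884 − 1.1383 = -2.2267.
E = -2.2267 / √2 = -2.2267 / 1.41421 = -1.5745 ≈ -1.57.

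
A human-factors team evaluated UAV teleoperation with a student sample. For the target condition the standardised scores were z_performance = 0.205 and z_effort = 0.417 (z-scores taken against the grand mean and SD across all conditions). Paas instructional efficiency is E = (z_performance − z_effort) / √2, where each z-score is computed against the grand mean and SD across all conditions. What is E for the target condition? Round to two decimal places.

-0.15

z_P − z_E = 0.205 − 0.417 = -0.2120.
E = -0.2120 / √2 = -0.2120 / 1.41421 = -0.1499 ≈ -0.15.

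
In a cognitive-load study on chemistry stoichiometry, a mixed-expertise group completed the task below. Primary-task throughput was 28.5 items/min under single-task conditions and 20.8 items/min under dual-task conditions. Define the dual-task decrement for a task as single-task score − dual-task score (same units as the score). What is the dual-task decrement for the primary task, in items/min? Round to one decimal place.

Decrement = 28.5 − 20.8 = 7.7000 items/min ≈ 7.7 items/min.

7.7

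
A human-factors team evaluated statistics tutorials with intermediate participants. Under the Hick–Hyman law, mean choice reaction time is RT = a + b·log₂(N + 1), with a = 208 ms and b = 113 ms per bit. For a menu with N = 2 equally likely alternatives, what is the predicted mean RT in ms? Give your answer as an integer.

387

log₂(2 + 1) = log₂(3) = 1.5850.
RT = 208 + 113 × 1.5850 = 208 + 179.1050 = 387.1050 ms.
≈ 387 ms.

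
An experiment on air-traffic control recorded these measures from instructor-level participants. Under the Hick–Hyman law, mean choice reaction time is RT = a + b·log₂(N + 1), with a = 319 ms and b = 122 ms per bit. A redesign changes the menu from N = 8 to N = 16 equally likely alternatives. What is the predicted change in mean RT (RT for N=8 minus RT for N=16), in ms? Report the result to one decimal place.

RT(8) = 319 + 122·log₂(9) = 319 + 122·3.1699 = 705.7278 ms.
RT(16) = 319 + 122·log₂(17) = 319 + 122·4.0875 = 817.6750 ms.
Difference = 705.7278 − 817.6750 = -111.9472 ≈ -111.9 ms.

-111.9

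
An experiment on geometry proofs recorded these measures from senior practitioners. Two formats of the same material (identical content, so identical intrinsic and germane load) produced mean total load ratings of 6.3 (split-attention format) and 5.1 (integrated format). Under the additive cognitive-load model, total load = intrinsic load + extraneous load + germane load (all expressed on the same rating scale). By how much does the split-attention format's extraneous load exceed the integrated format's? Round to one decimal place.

Intrinsic and germane load are equal across formats, so the difference in total load equals the difference in extraneous load.
Extraneous-load difference = 6.3 − 5.1 = 1.2.

1.2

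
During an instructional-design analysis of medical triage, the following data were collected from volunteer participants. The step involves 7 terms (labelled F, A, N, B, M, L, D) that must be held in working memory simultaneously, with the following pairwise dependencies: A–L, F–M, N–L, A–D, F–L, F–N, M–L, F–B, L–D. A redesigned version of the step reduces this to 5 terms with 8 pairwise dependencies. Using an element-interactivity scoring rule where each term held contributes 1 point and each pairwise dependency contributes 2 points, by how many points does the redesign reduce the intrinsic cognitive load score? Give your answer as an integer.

Original: 7 × 1 + 9 × 2 = 7 + 18 = 25.
Redesigned: 5 × 1 + 8 × 2 = 5 + 16 = 21.
Reduction = 25 − 21 = 4.

4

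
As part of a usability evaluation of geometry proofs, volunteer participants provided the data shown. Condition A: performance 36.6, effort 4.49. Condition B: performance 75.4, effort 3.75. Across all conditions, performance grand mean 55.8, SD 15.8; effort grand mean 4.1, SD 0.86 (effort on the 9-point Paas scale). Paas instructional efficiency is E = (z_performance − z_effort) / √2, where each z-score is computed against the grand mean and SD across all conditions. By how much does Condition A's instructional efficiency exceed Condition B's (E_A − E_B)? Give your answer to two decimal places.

-2.34

Condition A: z_P = (36.6 − 55.8)/15.8 = -1.2152; z_E = (4.49 − 4.1)/0.86 = 0.4535; E_A = (-1.2152 − 0.4535)/√2 = -1.1799.
Condition B: z_P = (75.4 − 55.8)/15.8 = 1.2405; z_E = (3.75 − 4.1)/0.86 = -0.4070; E_B = (1.2405 − (-0.4070))/√2 = 1.1650.
E_A − E_B = -1.1799 − 1.1650 = -2.3449 ≈ -2.34.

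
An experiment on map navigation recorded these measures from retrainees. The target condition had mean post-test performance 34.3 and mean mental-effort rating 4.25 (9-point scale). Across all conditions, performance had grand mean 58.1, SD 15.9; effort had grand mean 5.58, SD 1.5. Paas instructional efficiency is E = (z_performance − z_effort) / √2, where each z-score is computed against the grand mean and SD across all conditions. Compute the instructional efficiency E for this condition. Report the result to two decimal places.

-0.43

z_performance = (34.3 − 58.1) / 15.9 = -23.8000 / 15.9 = -1.4969.
z_effort = (4.25 − 5.58) / 1.5 = -1.3300 / 1.5 = -0.8867.
z_P − z_E = -1.4969 − (-0.8867) = -0.6102.
E = -0.6102 / √2 = -0.6102 / 1.41421 = -0.4315 ≈ -0.43.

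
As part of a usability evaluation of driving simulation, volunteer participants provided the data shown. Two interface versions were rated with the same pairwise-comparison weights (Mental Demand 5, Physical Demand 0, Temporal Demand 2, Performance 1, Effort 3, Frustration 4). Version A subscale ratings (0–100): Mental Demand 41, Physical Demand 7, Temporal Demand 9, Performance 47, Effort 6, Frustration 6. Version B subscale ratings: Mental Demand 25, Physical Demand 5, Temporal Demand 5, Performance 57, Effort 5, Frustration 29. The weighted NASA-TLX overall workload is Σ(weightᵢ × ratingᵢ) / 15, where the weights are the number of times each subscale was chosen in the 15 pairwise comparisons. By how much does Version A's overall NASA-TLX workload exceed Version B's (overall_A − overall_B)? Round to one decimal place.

Version A weighted sum = 5·41 + 0·7 + 2·9 + 1·47 + 3·6 + 4·6 = 205 + 0 + 18 + 47 + 18 + 24 = 312; overall_A = 312/15 = 20.8000.
Version B weighted sum = 5·25 + 0·5 + 2·5 + 1·57 + 3·5 + 4·29 = 125 + 0 + 10 + 57 + 15 + 116 = 323; overall_B = 323/15 = 21.5333.
Difference = 20.8000 − 21.5333 = -0.7333 ≈ -0.7.

-0.7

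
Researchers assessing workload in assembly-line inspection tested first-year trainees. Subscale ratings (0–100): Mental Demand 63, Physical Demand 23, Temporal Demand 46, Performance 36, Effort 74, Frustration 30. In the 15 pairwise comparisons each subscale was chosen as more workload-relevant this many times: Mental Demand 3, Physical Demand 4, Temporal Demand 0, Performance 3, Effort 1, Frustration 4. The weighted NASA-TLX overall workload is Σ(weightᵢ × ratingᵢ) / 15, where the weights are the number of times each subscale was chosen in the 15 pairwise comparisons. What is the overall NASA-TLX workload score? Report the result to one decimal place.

38.9

The tallies are the weights (they sum to 15).
Weighted sum = 3·63 + 4·23 + 0·46 + 3·36 + 1·74 + 4·30
            = 189 + 92 + 0 + 108 + 74 + 120 = 583.
Overall workload = 583 / 15 = 38.8667 ≈ 38.9.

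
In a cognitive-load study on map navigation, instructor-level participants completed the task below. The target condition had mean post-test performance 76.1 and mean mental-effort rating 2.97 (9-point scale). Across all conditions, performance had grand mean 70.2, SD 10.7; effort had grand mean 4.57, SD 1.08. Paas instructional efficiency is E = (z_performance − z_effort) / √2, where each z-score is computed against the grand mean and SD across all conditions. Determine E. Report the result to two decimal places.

1.44

z_performance = (76.1 − 70.2) / 10.7 = 5.9000 / 10.7 = 0.5514.
z_effort = (2.97 − 4.57) / 1.08 = -1.6000 / 1.08 = -1.4815.
z_P − z_E = 0.5514 − (-1.4815) = 2.0329.
E = 2.0329 / √2 = 2.0329 / 1.41421 = 1.4375 ≈ 1.44.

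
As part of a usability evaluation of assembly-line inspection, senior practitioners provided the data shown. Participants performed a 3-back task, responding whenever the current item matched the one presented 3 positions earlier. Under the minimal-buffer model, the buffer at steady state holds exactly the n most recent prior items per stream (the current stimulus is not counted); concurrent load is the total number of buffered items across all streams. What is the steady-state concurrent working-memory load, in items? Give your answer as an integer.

3

The buffer holds the 3 most recent prior items.
Steady-state concurrent load = 3 items.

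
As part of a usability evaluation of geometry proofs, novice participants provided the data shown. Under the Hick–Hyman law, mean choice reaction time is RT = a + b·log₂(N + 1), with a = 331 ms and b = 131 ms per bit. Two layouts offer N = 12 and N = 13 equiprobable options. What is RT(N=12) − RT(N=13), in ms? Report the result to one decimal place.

RT(12) = 331 + 131·log₂(13) = 331 + 131·3.7004 = 815.7524 ms.
RT(13) = 331 + 131·log₂(14) = 331 + 131·3.8074 = 829.7694 ms.
Difference = 815.7524 − 829.7694 = -14.0170 ≈ -14.0 ms.

-14.0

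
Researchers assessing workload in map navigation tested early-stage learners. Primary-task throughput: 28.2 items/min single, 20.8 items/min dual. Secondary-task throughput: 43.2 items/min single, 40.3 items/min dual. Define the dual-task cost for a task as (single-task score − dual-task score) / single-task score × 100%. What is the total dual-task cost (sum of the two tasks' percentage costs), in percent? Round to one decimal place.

Primary cost = (28.2 − 20.8) / 28.2 × 100% = 26.2411%.
Secondary cost = (43.2 − 40.3) / 43.2 × 100% = 6.7130%.
Total = 26.2411% + 6.7130% = 32.9541% ≈ 33.0%.

33.0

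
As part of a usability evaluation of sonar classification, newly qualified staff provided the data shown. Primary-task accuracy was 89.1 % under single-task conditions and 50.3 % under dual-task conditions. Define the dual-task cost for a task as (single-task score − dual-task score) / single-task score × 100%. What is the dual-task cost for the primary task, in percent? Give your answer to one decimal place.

Cost = (89.1 − 50.3) / 89.1 × 100%
     = 38.8000 / 89.1 × 100% = 43.5466%.
≈ 43.5%.

43.5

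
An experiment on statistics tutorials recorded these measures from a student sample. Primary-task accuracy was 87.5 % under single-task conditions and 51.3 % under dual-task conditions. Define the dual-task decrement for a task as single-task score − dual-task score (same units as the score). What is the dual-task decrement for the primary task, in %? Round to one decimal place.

36.2

Decrement = 87.5 − 51.3 = 36.2000 % ≈ 36.2 %.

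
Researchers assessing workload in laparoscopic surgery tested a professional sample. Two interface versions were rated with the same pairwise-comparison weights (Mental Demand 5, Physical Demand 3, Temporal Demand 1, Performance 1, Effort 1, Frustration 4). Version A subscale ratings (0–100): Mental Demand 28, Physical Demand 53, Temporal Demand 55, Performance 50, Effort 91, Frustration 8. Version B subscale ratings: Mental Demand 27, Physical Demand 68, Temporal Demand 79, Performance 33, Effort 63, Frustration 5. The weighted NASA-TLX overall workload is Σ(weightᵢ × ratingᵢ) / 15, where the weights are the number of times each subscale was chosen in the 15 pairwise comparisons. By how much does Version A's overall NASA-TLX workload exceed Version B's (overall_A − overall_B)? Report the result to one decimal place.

Version A weighted sum = 5·28 + 3·53 + 1·55 + 1·50 + 1·91 + 4·8 = 140 + 159 + 55 + 50 + 91 + 32 = 527; overall_A = 527/15 = 35.1333.
Version B weighted sum = 5·27 + 3·68 + 1·79 + 1·33 + 1·63 + 4·5 = 135 + 204 + 79 + 33 + 63 + 20 = 534; overall_B = 534/15 = 35.6000.
Difference = 35.1333 − 35.6000 = -0.4667 ≈ -0.5.

-0.5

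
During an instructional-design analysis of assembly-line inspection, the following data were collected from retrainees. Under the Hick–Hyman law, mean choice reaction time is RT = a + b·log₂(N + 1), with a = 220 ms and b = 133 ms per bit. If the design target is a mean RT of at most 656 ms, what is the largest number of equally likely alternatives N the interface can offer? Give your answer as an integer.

8

Set 220 + 133·log₂(N + 1) ≤ 656.
log₂(N + 1) ≤ (656 − 220) / 133 = 3.2782.
N + 1 ≤ 2^3.2782 = 9.7014.
N ≤ 8.7014, so the largest integer N is 8.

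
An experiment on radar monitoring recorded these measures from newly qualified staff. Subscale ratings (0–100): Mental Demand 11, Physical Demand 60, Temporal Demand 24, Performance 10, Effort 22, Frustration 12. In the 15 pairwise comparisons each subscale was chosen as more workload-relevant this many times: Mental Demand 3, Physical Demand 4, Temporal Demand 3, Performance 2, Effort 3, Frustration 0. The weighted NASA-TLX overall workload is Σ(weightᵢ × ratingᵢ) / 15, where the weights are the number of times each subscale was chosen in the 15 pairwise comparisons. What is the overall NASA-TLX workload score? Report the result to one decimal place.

The tallies are the weights (they sum to 15).
Weighted sum = 3·11 + 4·60 + 3·24 + 2·10 + 3·22 + 0·12
            = 33 + 240 + 72 + 20 + 66 + 0 = 431.
Overall workload = 431 / 15 = 28.7333 ≈ 28.7.

28.7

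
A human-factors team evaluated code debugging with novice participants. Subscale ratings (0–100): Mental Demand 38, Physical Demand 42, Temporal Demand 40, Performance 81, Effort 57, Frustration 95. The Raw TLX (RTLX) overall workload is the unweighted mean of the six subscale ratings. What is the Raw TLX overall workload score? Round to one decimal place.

Sum of ratings = 38 + 42 + 40 + 81 + 57 + 95 = 353.
RTLX = 353 / 6 = 58.8333 ≈ 58.8.

58.8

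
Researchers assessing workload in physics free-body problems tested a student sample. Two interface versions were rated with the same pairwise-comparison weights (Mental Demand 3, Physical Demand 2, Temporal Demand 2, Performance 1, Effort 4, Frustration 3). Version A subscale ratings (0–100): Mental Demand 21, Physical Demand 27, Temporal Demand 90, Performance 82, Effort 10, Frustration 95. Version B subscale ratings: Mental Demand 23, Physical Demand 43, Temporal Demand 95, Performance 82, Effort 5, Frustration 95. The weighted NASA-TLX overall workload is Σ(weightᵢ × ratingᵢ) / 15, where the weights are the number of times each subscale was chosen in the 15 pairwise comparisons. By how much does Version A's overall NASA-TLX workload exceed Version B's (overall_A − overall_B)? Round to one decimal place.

Version A weighted sum = 3·21 + 2·27 + 2·90 + 1·82 + 4·10 + 3·95 = 63 + 54 + 180 + 82 + 40 + 285 = 704; overall_A = 704/15 = 46.9333.
Version B weighted sum = 3·23 + 2·43 + 2·95 + 1·82 + 4·5 + 3·95 = 69 + 86 + 190 + 82 + 20 + 285 = 732; overall_B = 732/15 = 48.8000.
Difference = 46.9333 − 48.8000 = -1.8667 ≈ -1.9.

-1.9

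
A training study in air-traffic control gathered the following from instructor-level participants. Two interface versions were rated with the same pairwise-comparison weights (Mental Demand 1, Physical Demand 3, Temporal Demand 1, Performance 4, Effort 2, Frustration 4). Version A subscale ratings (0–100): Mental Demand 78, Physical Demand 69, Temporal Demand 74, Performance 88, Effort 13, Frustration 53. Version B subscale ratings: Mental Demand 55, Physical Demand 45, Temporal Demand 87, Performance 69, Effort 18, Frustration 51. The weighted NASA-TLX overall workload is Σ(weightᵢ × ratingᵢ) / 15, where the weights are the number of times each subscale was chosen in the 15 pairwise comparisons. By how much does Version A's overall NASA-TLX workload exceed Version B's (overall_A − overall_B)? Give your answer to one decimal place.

10.4

Version A weighted sum = 1·78 + 3·69 + 1·74 + 4·88 + 2·13 + 4·53 = 78 + 207 + 74 + 352 + 26 + 212 = 949; overall_A = 949/15 = 63.2667.
Version B weighted sum = 1·55 + 3·45 + 1·87 + 4·69 + 2·18 + 4·51 = 55 + 135 + 87 + 276 + 36 + 204 = 793; overall_B = 793/15 = 52.8667.
Difference = 63.2667 − 52.8667 = 10.4000 ≈ 10.4.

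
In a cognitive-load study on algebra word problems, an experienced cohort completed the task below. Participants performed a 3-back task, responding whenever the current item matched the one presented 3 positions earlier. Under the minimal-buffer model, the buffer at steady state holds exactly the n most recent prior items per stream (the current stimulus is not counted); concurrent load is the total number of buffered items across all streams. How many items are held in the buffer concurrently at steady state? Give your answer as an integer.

3

The buffer holds the 3 most recent prior items.
Steady-state concurrent load = 3 items.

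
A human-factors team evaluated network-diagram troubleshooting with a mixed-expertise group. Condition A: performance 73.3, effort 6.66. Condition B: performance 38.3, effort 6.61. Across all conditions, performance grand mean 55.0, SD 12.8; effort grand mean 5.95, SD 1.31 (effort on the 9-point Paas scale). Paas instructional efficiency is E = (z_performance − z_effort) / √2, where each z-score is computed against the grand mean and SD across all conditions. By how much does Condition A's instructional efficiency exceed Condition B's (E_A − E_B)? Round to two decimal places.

1.91

Condition A: z_P = (73.3 − 55.0)/12.8 = 1.4297; z_E = (6.66 − 5.95)/1.31 = 0.5420; E_A = (1.4297 − 0.5420)/√2 = 0.6277.
Condition B: z_P = (38.3 − 55.0)/12.8 = -1.3047; z_E = (6.61 − 5.95)/1.31 = 0.5038; E_B = (-1.3047 − 0.5038)/√2 = -1.2788.
E_A − E_B = 0.6277 − (-1.2788) = 1.9065 ≈ 1.91.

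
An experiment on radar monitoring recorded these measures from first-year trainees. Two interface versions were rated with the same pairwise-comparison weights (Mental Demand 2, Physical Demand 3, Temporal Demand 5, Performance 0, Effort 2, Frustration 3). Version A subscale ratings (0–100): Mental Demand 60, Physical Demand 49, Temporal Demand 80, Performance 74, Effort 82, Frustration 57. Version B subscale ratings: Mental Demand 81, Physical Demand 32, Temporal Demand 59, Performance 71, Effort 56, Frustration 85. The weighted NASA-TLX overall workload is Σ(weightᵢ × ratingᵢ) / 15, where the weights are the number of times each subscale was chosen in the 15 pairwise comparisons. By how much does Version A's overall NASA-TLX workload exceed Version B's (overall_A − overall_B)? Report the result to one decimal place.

Version A weighted sum = 2·60 + 3·49 + 5·80 + 0·74 + 2·82 + 3·57 = 120 + 147 + 400 + 0 + 164 + 171 = 1002; overall_A = 1002/15 = 66.8000.
Version B weighted sum = 2·81 + 3·32 + 5·59 + 0·71 + 2·56 + 3·85 = 162 + 96 + 295 + 0 + 112 + 255 = 920; overall_B = 920/15 = 61.3333.
Difference = 66.8000 − 61.3333 = 5.4667 ≈ 5.5.

5.5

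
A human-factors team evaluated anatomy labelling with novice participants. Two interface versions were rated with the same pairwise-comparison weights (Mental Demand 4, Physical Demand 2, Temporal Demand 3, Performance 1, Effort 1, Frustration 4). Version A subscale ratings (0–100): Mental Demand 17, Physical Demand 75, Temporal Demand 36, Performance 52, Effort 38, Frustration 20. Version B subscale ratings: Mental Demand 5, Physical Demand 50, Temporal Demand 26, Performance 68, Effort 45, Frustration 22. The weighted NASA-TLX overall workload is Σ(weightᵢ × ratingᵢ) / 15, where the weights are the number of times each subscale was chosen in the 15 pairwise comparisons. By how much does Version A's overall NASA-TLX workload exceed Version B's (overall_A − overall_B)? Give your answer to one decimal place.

Version A weighted sum = 4·17 + 2·75 + 3·36 + 1·52 + 1·38 + 4·20 = 68 + 150 + 108 + 52 + 38 + 80 = 496; overall_A = 496/15 = 33.0667.
Version B weighted sum = 4·5 + 2·50 + 3·26 + 1·68 + 1·45 + 4·22 = 20 + 100 + 78 + 68 + 45 + 88 = 399; overall_B = 399/15 = 26.6000.
Difference = 33.0667 − 26.6000 = 6.4667 ≈ 6.5.

6.5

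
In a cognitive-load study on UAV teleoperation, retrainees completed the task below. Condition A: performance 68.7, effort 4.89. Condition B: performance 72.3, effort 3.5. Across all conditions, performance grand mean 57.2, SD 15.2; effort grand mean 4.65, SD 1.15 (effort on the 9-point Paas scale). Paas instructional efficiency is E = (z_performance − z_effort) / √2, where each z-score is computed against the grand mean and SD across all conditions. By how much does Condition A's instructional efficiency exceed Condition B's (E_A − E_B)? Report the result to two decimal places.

-1.02

Condition A: z_P = (68.7 − 57.2)/15.2 = 0.7566; z_E = (4.89 − 4.65)/1.15 = 0.2087; E_A = (0.7566 − 0.2087)/√2 = 0.3874.
Condition B: z_P = (72.3 − 57.2)/15.2 = 0.9934; z_E = (3.5 − 4.65)/1.15 = -1.0000; E_B = (0.9934 − (-1.0000))/√2 = 1.4095.
E_A − E_B = 0.3874 − 1.4095 = -1.0221 ≈ -1.02.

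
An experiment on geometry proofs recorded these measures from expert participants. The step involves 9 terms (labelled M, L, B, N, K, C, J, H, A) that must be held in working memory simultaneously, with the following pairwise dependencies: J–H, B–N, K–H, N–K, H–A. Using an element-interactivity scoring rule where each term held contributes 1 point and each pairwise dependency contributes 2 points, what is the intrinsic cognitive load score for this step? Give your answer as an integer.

Count of terms held simultaneously: 9.
Count of pairwise dependencies listed: 5.
Element contribution: 9 × 1 = 9.
Interaction contribution: 5 × 2 = 10.
Intrinsic load = 9 + 10 = 19.

19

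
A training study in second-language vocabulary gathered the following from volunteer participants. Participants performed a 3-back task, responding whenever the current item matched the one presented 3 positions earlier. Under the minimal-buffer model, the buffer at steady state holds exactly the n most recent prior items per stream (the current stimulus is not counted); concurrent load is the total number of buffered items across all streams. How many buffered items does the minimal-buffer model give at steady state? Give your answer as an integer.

3

The buffer holds the 3 most recent prior items.
Steady-state concurrent load = 3 items.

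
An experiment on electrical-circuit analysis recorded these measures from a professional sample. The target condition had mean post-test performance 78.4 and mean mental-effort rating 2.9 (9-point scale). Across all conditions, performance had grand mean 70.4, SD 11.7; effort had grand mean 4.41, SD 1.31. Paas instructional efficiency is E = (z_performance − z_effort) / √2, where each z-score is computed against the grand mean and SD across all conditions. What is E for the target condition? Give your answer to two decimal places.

z_performance = (78.4 − 70.4) / 11.7 = 8.0000 / 11.7 = 0.6838.
z_effort = (2.9 − 4.41) / 1.31 = -1.5100 / 1.31 = -1.1527.
z_P − z_E = 0.6838 − (-1.1527) = 1.8365.
E = 1.8365 / √2 = 1.8365 / 1.41421 = 1.2986 ≈ 1.30.

1.30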